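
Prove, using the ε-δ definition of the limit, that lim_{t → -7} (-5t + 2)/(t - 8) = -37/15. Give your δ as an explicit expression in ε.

Fix ε > 0. We want δ > 0 with 0 < |t + 7| < δ ⇒ |(-5t + 2)/(t - 8) + 37/15| < ε.
Combining over a common denominator, (-5t + 2)/(t - 8) + 37/15 = [(-5t + 2)·(-15) − 37·(t - 8)] / [(-15)·(t - 8)] = 38(t + 7) / ((-15)(t - 8)).
So |(-5t + 2)/(t - 8) + 37/15| = 38|t + 7| / (15·|t − 8|).
Restrict δ ≤ 15/2. Then |t + 7| < 15/2 gives |t − 8| = |(t + 7) + (-15)| ≥ 15 − 15/2 = 15/2.
Hence |(-5t + 2)/(t - 8) + 37/15| < 38|t + 7|/(15·(15/2)) = (76/225)|t + 7|, which is < ε once |t + 7| < (225/76)ε.
Take δ = min(15/2, (225/76)ε). Then 0 < |t + 7| < δ forces both bounds, so |(-5t + 2)/(t - 8) + 37/15| < ε.

δ = min(15/2, (225/76)ε)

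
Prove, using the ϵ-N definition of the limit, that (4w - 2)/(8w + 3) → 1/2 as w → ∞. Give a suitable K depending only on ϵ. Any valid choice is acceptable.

Let ϵ > 0 be given. We seek K > 0 such that w > K implies |(4w - 2)/(8w + 3) − (1/2)| < ϵ.
(4w - 2)/(8w + 3) − (1/2) = (8(4w - 2) − 4(8w + 3)) / (8(8w + 3)) = -28/(8(8w + 3)).
For w > 0 we have 8w + 3 > 8w, so |(4w - 2)/(8w + 3) − (1/2)| = 28/(8(8w + 3)) < 28/(8·8w) = (7/16)/w.
Thus |(4w - 2)/(8w + 3) − (1/2)| < ϵ whenever w > (7/16)/ϵ.
Take K = (7/16)/ϵ. If w > K then |(4w - 2)/(8w + 3) − (1/2)| < (7/16)/w < ϵ.

K = (7/16)/ϵ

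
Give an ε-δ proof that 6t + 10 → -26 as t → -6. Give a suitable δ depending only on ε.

Suppose ε > 0. We need δ > 0 so that 0 < |t + 6| < δ implies |(6t + 10) + 26| < ε.
|(6t + 10) + 26| = |6t + 36| = 6|t + 6|.
Thus it suffices that |t + 6| < ε/6.
Choosing δ = ε/6 gives |(6t + 10) + 26| = 6|t + 6| < ε whenever |t + 6| < δ.

δ = ε/6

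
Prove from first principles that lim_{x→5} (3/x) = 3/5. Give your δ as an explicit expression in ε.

Let ε > 0 be given. We seek δ > 0 such that 0 < |x − 5| < δ implies |3/x − (3/5)| < ε.
|3/x − (3/5)| = 3·|5 − x|/(5·|x|) = 3|x − 5|/(5|x|).
Restrict δ ≤ 5/2. Then |x − 5| < 5/2 gives |x| > 5/2, so 5|x| > 25/2.
Then |3/x − (3/5)| < 3|x − 5|/(25/2), which is < ε when |x − 5| < (25/6)ε.
Take δ = min(5/2, (25/6)ε). Then 0 < |x − 5| < δ gives both |x − 5| < 5/2 and |x − 5| < (25/6)ε, so |3/x − (3/5)| < ε.

δ = min(5/2, (25/6)ε)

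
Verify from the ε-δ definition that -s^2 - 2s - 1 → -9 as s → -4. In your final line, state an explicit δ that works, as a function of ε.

Let ε > 0 be given. We want δ > 0 such that 0 < |s + 4| < δ implies |(-s^2 - 2s - 1) + 9| < ε.
(-s^2 - 2s - 1) + 9 = -s^2 - 2s + 8 = (s + 4)(-s + 2).
So |(-s^2 - 2s - 1) + 9| = |s + 4|·|-s + 2|.
Require δ ≤ 1. Then |s + 4| < 1 gives |s| < 5, and by the triangle inequality |-s + 2| ≤ 5 + 2 = 7.
Hence |(-s^2 - 2s - 1) + 9| ≤ 7|s + 4| < ε provided |s + 4| < ε/7.
Take δ = min(1, ε/7). Then 0 < |s + 4| < δ gives both |s + 4| < 1 and |s + 4| < ε/7, so |(-s^2 - 2s - 1) + 9| < ε.

δ = min(1, ε/7)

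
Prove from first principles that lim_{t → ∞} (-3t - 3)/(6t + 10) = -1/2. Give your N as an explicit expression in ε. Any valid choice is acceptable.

Let ε > 0 be given. We seek N > 0 such that t > N implies |(-3t - 3)/(6t + 10) + 1/2| < ε.
(-3t - 3)/(6t + 10) + 1/2 = (6(-3t - 3) − (-3)(6t + 10)) / (6(6t + 10)) = 12/(6(6t + 10)).
For t > 0 we have 6t + 10 > 6t, so |(-3t - 3)/(6t + 10) + 1/2| = 12/(6(6t + 10)) < 12/(6·6t) = (1/3)/t.
Thus |(-3t - 3)/(6t + 10) + 1/2| < ε whenever t > (1/3)/ε.
Take N = (1/3)/ε. If t > N then |(-3t - 3)/(6t + 10) + 1/2| < (1/3)/t < ε.

N = (1/3)/ε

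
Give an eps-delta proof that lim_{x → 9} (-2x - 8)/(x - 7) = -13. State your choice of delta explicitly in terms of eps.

delta = min(1, (1/11)eps)

Let eps > 0. We want delta > 0 with 0 < |x − 9| < delta ⇒ |(-2x - 8)/(x - 7) + 13| < eps.
Combining over a common denominator, (-2x - 8)/(x - 7) + 13 = [(-2x - 8)·2 − (-26)·(x - 7)] / [2·(x - 7)] = 22(x − 9) / (2(x - 7)).
So |(-2x - 8)/(x - 7) + 13| = 22|x − 9| / (2·|x − 7|).
Require delta ≤ 1, so |x − 7| ≥ |2| − |x − 9| > 2 − 1 = 1.
Hence |(-2x - 8)/(x - 7) + 13| < 22|x − 9|/(2·1) = 11|x − 9|, which is < eps once |x − 9| < (1/11)eps.
Take delta = min(1, (1/11)eps). Then 0 < |x − 9| < delta forces both bounds, so |(-2x - 8)/(x - 7) + 13| < eps.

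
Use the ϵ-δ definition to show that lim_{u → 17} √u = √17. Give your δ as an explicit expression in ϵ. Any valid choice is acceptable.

Let ϵ > 0. We want δ > 0 such that 0 < |u − 17| < δ implies |√u − √17| < ϵ.
Rationalise: √u − √17 = (u − 17)/(√u + √17), so |√u − √17| = |u − 17|/(√u + √17).
Restrict δ ≤ 17 so that |u − 17| < 17 forces u > 0, and then √u + √17 > √17.
Hence |√u − √17| < |u − 17|/√17, which is < ϵ once |u − 17| < √17·ϵ.
Take δ = min(17, √17·ϵ). If 0 < |u − 17| < δ then u > 0 and |√u − √17| < |u − 17|/√17 < ϵ.

δ = min(17, √17·ϵ)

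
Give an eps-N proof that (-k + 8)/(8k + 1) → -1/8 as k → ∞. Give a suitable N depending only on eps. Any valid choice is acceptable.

Let eps > 0 be given. For k ≥ 1, |(-k + 8)/(8k + 1) + 1/8| = |65|/(8(8k + 1)) = 65/(8(8k + 1)).
Since 8k + 1 ≥ 8k for k ≥ 1, this is ≤ 65/(8·8k) = (65/64)/k.
So |(-k + 8)/(8k + 1) + 1/8| < eps whenever k > (65/64)/eps.
Take N = (65/64)/eps. If k > N then |(-k + 8)/(8k + 1) + 1/8| ≤ (65/64)/k < eps.

N = (65/64)/eps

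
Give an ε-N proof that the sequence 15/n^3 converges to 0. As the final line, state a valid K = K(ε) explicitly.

Let ε > 0 be given. For n ≥ 1, |15/n^3 − 0| = 15/n^3.
15/n^3 < ε ⇔ n^3 > 15/ε ⇔ n > (15/ε)^{1/3}.
Take K = (15/ε)^{1/3}. Then n > K implies 15/n^3 < ε.

K = (15/ε)^{1/3}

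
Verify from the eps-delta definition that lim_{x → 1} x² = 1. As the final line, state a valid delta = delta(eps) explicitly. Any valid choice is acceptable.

Let eps > 0. We seek delta > 0 with 0 < |x − 1| < delta ⇒ |x² − 1| < eps.
Factor: x² − 1 = (x − 1)(x + 1), so |x² − 1| = |x − 1|·|x + 1|.
Impose delta ≤ 1 so that |x| < 2; then |x + 1| ≤ 3.
Hence |x² − 1| ≤ 3|x − 1|, which is < eps once |x − 1| < eps/3.
Take delta = min(1, eps/3). If 0 < |x − 1| < delta then both bounds hold and |x² − 1| ≤ 3|x − 1| < 3·(eps/3) = eps.

delta = min(1, eps/3)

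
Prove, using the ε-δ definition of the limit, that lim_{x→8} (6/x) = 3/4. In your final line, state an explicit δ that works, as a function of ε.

δ = min(4, (16/3)ε)

Suppose ε > 0. We seek δ > 0 such that 0 < |x − 8| < δ implies |6/x − (3/4)| < ε.
|6/x − (3/4)| = 6·|8 − x|/(8·|x|) = 6|x − 8|/(8|x|).
Restrict δ ≤ 4. Then |x − 8| < 4 gives |x| > 4, so 8|x| > 32.
Then |6/x − (3/4)| < 6|x − 8|/32, which is < ε when |x − 8| < (16/3)ε.
Take δ = min(4, (16/3)ε). Then 0 < |x − 8| < δ gives both |x − 8| < 4 and |x − 8| < (16/3)ε, so |6/x − (3/4)| < ε.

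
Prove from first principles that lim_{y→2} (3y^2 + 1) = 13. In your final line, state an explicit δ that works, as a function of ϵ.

δ = min(1, ϵ/15)

Let ϵ > 0 be given. We want δ > 0 such that 0 < |y − 2| < δ implies |(3y^2 + 1) − 13| < ϵ.
(3y^2 + 1) − 13 = 3y^2 - 12 = (y − 2)(3y + 6).
So |(3y^2 + 1) − 13| = |y − 2|·|3y + 6|.
Assume first that |y − 2| < 1, so |y| < 3. Then |3y + 6| ≤ 3·3 + 6 = 15.
Hence |(3y^2 + 1) − 13| ≤ 15|y − 2| < ϵ provided |y − 2| < ϵ/15.
Choosing δ = min(1, ϵ/15) ensures both conditions, hence |(3y^2 + 1) − 13| < ϵ.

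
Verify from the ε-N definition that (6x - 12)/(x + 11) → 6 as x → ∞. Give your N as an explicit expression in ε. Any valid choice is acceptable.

N = 78/ε

Fix ε > 0. We seek N > 0 such that x > N implies |(6x - 12)/(x + 11) − 6| < ε.
(6x - 12)/(x + 11) − 6 = ((6x - 12) − 6(x + 11)) / ((x + 11)) = -78/((x + 11)).
For x > 0 we have x + 11 > x, so |(6x - 12)/(x + 11) − 6| = 78/((x + 11)) < 78/(x) = 78/x.
Thus |(6x - 12)/(x + 11) − 6| < ε whenever x > 78/ε.
Take N = 78/ε. If x > N then |(6x - 12)/(x + 11) − 6| < 78/x < ε.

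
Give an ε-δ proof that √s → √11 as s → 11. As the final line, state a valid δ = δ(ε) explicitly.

Suppose ε > 0. We want δ > 0 such that 0 < |s − 11| < δ implies |√s − √11| < ε.
Rationalise: √s − √11 = (s − 11)/(√s + √11), so |√s − √11| = |s − 11|/(√s + √11).
Restrict δ ≤ 11 so that |s − 11| < 11 forces s > 0, and then √s + √11 > √11.
Hence |√s − √11| < |s − 11|/√11, which is < ε once |s − 11| < √11·ε.
Take δ = min(11, √11·ε). If 0 < |s − 11| < δ then s > 0 and |√s − √11| < |s − 11|/√11 < ε.

δ = min(11, √11·ε)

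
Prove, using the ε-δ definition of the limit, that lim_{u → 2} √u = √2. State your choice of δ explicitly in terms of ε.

Let ε > 0 be given. We want δ > 0 such that 0 < |u − 2| < δ implies |√u − √2| < ε.
Multiplying by the conjugate, |√u − √2| = |u − 2|/(√u + √2).
Restrict δ ≤ 2 so that |u − 2| < 2 forces u > 0, and then √u + √2 > √2.
Hence |√u − √2| < |u − 2|/√2, which is < ε once |u − 2| < √2·ε.
Take δ = min(2, √2·ε). If 0 < |u − 2| < δ then u > 0 and |√u − √2| < |u − 2|/√2 < ε.

δ = min(2, √2·ε)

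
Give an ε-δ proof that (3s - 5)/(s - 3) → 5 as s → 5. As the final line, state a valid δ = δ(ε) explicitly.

δ = min(1, (1/2)ε)

Suppose ε > 0. We want δ > 0 with 0 < |s − 5| < δ ⇒ |(3s - 5)/(s - 3) − 5| < ε.
Combining over a common denominator, (3s - 5)/(s - 3) − 5 = [(3s - 5)·2 − 10·(s - 3)] / [2·(s - 3)] = -4(s − 5) / (2(s - 3)).
So |(3s - 5)/(s - 3) − 5| = 4|s − 5| / (2·|s − 3|).
Require δ ≤ 1, so |s − 3| ≥ |2| − |s − 5| > 2 − 1 = 1.
Hence |(3s - 5)/(s - 3) − 5| < 4|s − 5|/(2·1) = 2|s − 5|, which is < ε once |s − 5| < (1/2)ε.
Take δ = min(1, (1/2)ε). Then 0 < |s − 5| < δ forces both bounds, so |(3s - 5)/(s - 3) − 5| < ε.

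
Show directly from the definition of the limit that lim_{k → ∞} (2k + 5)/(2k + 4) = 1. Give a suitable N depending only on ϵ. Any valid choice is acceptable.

N = (1/2)/ϵ

Let ϵ > 0 be given. For k ≥ 1, |(2k + 5)/(2k + 4) − 1| = |2|/(2(2k + 4)) = 2/(2(2k + 4)).
Since 2k + 4 ≥ 2k for k ≥ 1, this is ≤ 2/(2·2k) = (1/2)/k.
So |(2k + 5)/(2k + 4) − 1| < ϵ whenever k > (1/2)/ϵ.
Take N = (1/2)/ϵ. If k > N then |(2k + 5)/(2k + 4) − 1| ≤ (1/2)/k < ϵ.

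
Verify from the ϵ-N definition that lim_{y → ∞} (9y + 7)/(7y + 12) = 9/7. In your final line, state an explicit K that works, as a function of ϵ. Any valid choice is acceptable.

Suppose ϵ > 0. We seek K > 0 such that y > K implies |(9y + 7)/(7y + 12) − (9/7)| < ϵ.
(9y + 7)/(7y + 12) − (9/7) = (7(9y + 7) − 9(7y + 12)) / (7(7y + 12)) = -59/(7(7y + 12)).
For y > 0 we have 7y + 12 > 7y, so |(9y + 7)/(7y + 12) − (9/7)| = 59/(7(7y + 12)) < 59/(7·7y) = (59/49)/y.
Thus |(9y + 7)/(7y + 12) − (9/7)| < ϵ whenever y > (59/49)/ϵ.
Take K = (59/49)/ϵ. If y > K then |(9y + 7)/(7y + 12) − (9/7)| < (59/49)/y < ϵ.

K = (59/49)/ϵ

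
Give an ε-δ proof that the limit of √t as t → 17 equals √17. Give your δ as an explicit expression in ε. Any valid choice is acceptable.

δ = min(17, √17·ε)

Let ε > 0. We want δ > 0 such that 0 < |t − 17| < δ implies |√t − √17| < ε.
Multiplying by the conjugate, |√t − √17| = |t − 17|/(√t + √17).
Restrict δ ≤ 17 so that |t − 17| < 17 forces t > 0, and then √t + √17 > √17.
Hence |√t − √17| < |t − 17|/√17, which is < ε once |t − 17| < √17·ε.
Take δ = min(17, √17·ε). If 0 < |t − 17| < δ then t > 0 and |√t − √17| < |t − 17|/√17 < ε.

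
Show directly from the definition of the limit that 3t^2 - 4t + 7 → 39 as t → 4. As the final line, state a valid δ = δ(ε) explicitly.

Fix ε > 0. We want δ > 0 such that 0 < |t − 4| < δ implies |(3t^2 - 4t + 7) − 39| < ε.
(3t^2 - 4t + 7) − 39 = 3t^2 - 4t - 32 = (t − 4)(3t + 8).
So |(3t^2 - 4t + 7) − 39| = |t − 4|·|3t + 8|.
Assume first that |t − 4| < 1, so |t| < 5. Then |3t + 8| ≤ 3·5 + 8 = 23.
Hence |(3t^2 - 4t + 7) − 39| ≤ 23|t − 4| < ε provided |t − 4| < ε/23.
Take δ = min(1, ε/23). Then 0 < |t − 4| < δ gives both |t − 4| < 1 and |t − 4| < ε/23, so |(3t^2 - 4t + 7) − 39| < ε.

δ = min(1, ε/23)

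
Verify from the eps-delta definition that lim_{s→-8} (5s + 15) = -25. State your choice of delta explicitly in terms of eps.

Let eps > 0 be given. We need delta > 0 so that 0 < |s + 8| < delta implies |(5s + 15) + 25| < eps.
Since (5s + 15) + 25 = 5(s + 8), we have |(5s + 15) + 25| = 5|s + 8|.
So 5|s + 8| < eps exactly when |s + 8| < eps/5.
Choosing delta = eps/5 gives |(5s + 15) + 25| = 5|s + 8| < eps whenever |s + 8| < delta.

delta = eps/5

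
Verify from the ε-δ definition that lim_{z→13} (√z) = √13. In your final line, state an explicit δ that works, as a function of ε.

δ = min(13, √13·ε)

Suppose ε > 0. We want δ > 0 such that 0 < |z − 13| < δ implies |√z − √13| < ε.
Rationalise: √z − √13 = (z − 13)/(√z + √13), so |√z − √13| = |z − 13|/(√z + √13).
Restrict δ ≤ 13 so that |z − 13| < 13 forces z > 0, and then √z + √13 > √13.
Hence |√z − √13| < |z − 13|/√13, which is < ε once |z − 13| < √13·ε.
Take δ = min(13, √13·ε). If 0 < |z − 13| < δ then z > 0 and |√z − √13| < |z − 13|/√13 < ε.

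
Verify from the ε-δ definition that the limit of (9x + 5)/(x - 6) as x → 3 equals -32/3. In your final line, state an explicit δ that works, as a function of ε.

Suppose ε > 0. We want δ > 0 with 0 < |x − 3| < δ ⇒ |(9x + 5)/(x - 6) + 32/3| < ε.
Combining over a common denominator, (9x + 5)/(x - 6) + 32/3 = [(9x + 5)·(-3) − 32·(x - 6)] / [(-3)·(x - 6)] = -59(x − 3) / ((-3)(x - 6)).
So |(9x + 5)/(x - 6) + 32/3| = 59|x − 3| / (3·|x − 6|).
Require δ ≤ 3/2, so |x − 6| ≥ |-3| − |x − 3| > 3 − 3/2 = 3/2.
Hence |(9x + 5)/(x - 6) + 32/3| < 59|x − 3|/(3·(3/2)) = (118/9)|x − 3|, which is < ε once |x − 3| < (9/118)ε.
Take δ = min(3/2, (9/118)ε). Then 0 < |x − 3| < δ forces both bounds, so |(9x + 5)/(x - 6) + 32/3| < ε.

δ = min(3/2, (9/118)ε)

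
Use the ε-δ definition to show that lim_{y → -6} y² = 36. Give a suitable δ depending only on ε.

δ = min(1, ε/13)

Fix ε > 0. We seek δ > 0 with 0 < |y + 6| < δ ⇒ |y² − 36| < ε.
Factor: y² − 36 = (y + 6)(y - 6), so |y² − 36| = |y + 6|·|y - 6|.
Impose δ ≤ 1 so that |y| < 7; then |y - 6| ≤ 13.
Hence |y² − 36| ≤ 13|y + 6|, which is < ε once |y + 6| < ε/13.
Take δ = min(1, ε/13). If 0 < |y + 6| < δ then both bounds hold and |y² − 36| ≤ 13|y + 6| < 13·(ε/13) = ε.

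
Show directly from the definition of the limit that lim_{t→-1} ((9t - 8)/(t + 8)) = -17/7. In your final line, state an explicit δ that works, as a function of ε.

δ = min(7/2, (49/160)ε)

Let ε > 0 be given. We want δ > 0 with 0 < |t + 1| < δ ⇒ |(9t - 8)/(t + 8) + 17/7| < ε.
Combining over a common denominator, (9t - 8)/(t + 8) + 17/7 = [(9t - 8)·7 − (-17)·(t + 8)] / [7·(t + 8)] = 80(t + 1) / (7(t + 8)).
So |(9t - 8)/(t + 8) + 17/7| = 80|t + 1| / (7·|t + 8|).
Restrict δ ≤ 7/2. Then |t + 1| < 7/2 gives |t + 8| = |(t + 1) + 7| ≥ 7 − 7/2 = 7/2.
Hence |(9t - 8)/(t + 8) + 17/7| < 80|t + 1|/(7·(7/2)) = (160/49)|t + 1|, which is < ε once |t + 1| < (49/160)ε.
Take δ = min(7/2, (49/160)ε). Then 0 < |t + 1| < δ forces both bounds, so |(9t - 8)/(t + 8) + 17/7| < ε.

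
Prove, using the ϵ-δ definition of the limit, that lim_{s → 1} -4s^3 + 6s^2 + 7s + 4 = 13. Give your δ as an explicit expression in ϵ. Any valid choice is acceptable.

Fix ϵ > 0. We want δ > 0 such that 0 < |s − 1| < δ implies |(-4s^3 + 6s^2 + 7s + 4) − 13| < ϵ.
(-4s^3 + 6s^2 + 7s + 4) − 13 = -4s^3 + 6s^2 + 7s - 9 = (s − 1)(-4s^2 + 2s + 9).
So |(-4s^3 + 6s^2 + 7s + 4) − 13| = |s − 1|·|-4s^2 + 2s + 9|.
Assume first that |s − 1| < 1, so |s| < 2. Then |-4s^2 + 2s + 9| ≤ 4·2^2 + 2·2 + 9 = 29.
Hence |(-4s^3 + 6s^2 + 7s + 4) − 13| ≤ 29|s − 1| < ϵ provided |s − 1| < ϵ/29.
Choosing δ = min(1, ϵ/29) ensures both conditions, hence |(-4s^3 + 6s^2 + 7s + 4) − 13| < ϵ.

δ = min(1, ϵ/29)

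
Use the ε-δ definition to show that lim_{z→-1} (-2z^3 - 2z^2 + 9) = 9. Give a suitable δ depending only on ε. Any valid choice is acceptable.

δ = min(1, ε/8)

Let ε > 0. We want δ > 0 such that 0 < |z + 1| < δ implies |(-2z^3 - 2z^2 + 9) − 9| < ε.
(-2z^3 - 2z^2 + 9) − 9 = -2z^3 - 2z^2 = (z + 1)(-2z^2).
So |(-2z^3 - 2z^2 + 9) − 9| = |z + 1|·|-2z^2|.
Assume first that |z + 1| < 1, so |z| < 2. Then |-2z^2| ≤ 2·2^2 = 8.
Hence |(-2z^3 - 2z^2 + 9) − 9| ≤ 8|z + 1| < ε provided |z + 1| < ε/8.
Take δ = min(1, ε/8). Then 0 < |z + 1| < δ gives both |z + 1| < 1 and |z + 1| < ε/8, so |(-2z^3 - 2z^2 + 9) − 9| < ε.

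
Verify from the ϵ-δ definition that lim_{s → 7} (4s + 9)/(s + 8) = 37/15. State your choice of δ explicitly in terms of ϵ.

δ = min(15/2, (225/46)ϵ)

Let ϵ > 0. We want δ > 0 with 0 < |s − 7| < δ ⇒ |(4s + 9)/(s + 8) − (37/15)| < ϵ.
Combining over a common denominator, (4s + 9)/(s + 8) − (37/15) = [(4s + 9)·15 − 37·(s + 8)] / [15·(s + 8)] = 23(s − 7) / (15(s + 8)).
So |(4s + 9)/(s + 8) − (37/15)| = 23|s − 7| / (15·|s + 8|).
Restrict δ ≤ 15/2. Then |s − 7| < 15/2 gives |s + 8| = |(s − 7) + 15| ≥ 15 − 15/2 = 15/2.
Hence |(4s + 9)/(s + 8) − (37/15)| < 23|s − 7|/(15·(15/2)) = (46/225)|s − 7|, which is < ϵ once |s − 7| < (225/46)ϵ.
Take δ = min(15/2, (225/46)ϵ). Then 0 < |s − 7| < δ forces both bounds, so |(4s + 9)/(s + 8) − (37/15)| < ϵ.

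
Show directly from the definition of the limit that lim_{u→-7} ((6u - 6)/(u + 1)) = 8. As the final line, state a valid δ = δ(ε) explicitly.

Let ε > 0. We want δ > 0 with 0 < |u + 7| < δ ⇒ |(6u - 6)/(u + 1) − 8| < ε.
Combining over a common denominator, (6u - 6)/(u + 1) − 8 = [(6u - 6)·(-6) − (-48)·(u + 1)] / [(-6)·(u + 1)] = 12(u + 7) / ((-6)(u + 1)).
So |(6u - 6)/(u + 1) − 8| = 12|u + 7| / (6·|u + 1|).
Require δ ≤ 3, so |u + 1| ≥ |-6| − |u + 7| > 6 − 3 = 3.
Hence |(6u - 6)/(u + 1) − 8| < 12|u + 7|/(6·3) = (2/3)|u + 7|, which is < ε once |u + 7| < (3/2)ε.
Take δ = min(3, (3/2)ε). Then 0 < |u + 7| < δ forces both bounds, so |(6u - 6)/(u + 1) − 8| < ε.

δ = min(3, (3/2)ε)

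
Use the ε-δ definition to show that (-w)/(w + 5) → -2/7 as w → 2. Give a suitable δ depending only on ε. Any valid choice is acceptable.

δ = min(7/2, (49/10)ε)

Suppose ε > 0. We want δ > 0 with 0 < |w − 2| < δ ⇒ |(-w)/(w + 5) + 2/7| < ε.
Combining over a common denominator, (-w)/(w + 5) + 2/7 = [(-w)·7 − (-2)·(w + 5)] / [7·(w + 5)] = -5(w − 2) / (7(w + 5)).
So |(-w)/(w + 5) + 2/7| = 5|w − 2| / (7·|w + 5|).
Restrict δ ≤ 7/2. Then |w − 2| < 7/2 gives |w + 5| = |(w − 2) + 7| ≥ 7 − 7/2 = 7/2.
Hence |(-w)/(w + 5) + 2/7| < 5|w − 2|/(7·(7/2)) = (10/49)|w − 2|, which is < ε once |w − 2| < (49/10)ε.
Take δ = min(7/2, (49/10)ε). Then 0 < |w − 2| < δ forces both bounds, so |(-w)/(w + 5) + 2/7| < ε.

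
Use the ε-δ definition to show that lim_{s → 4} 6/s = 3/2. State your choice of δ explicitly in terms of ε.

δ = min(2, (4/3)ε)

Let ε > 0 be given. We seek δ > 0 such that 0 < |s − 4| < δ implies |6/s − (3/2)| < ε.
|6/s − (3/2)| = 6·|4 − s|/(4·|s|) = 6|s − 4|/(4|s|).
Require δ ≤ 2 so that |s| > 4 − 2 = 2, hence 4|s| > 8.
Then |6/s − (3/2)| < 6|s − 4|/8, which is < ε when |s − 4| < (4/3)ε.
Take δ = min(2, (4/3)ε). Then 0 < |s − 4| < δ gives both |s − 4| < 2 and |s − 4| < (4/3)ε, so |6/s − (3/2)| < ε.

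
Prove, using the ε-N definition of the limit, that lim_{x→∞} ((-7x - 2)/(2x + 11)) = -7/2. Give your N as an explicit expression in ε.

Fix ε > 0. We seek N > 0 such that x > N implies |(-7x - 2)/(2x + 11) + 7/2| < ε.
(-7x - 2)/(2x + 11) + 7/2 = (2(-7x - 2) − (-7)(2x + 11)) / (2(2x + 11)) = 73/(2(2x + 11)).
For x > 0 we have 2x + 11 > 2x, so |(-7x - 2)/(2x + 11) + 7/2| = 73/(2(2x + 11)) < 73/(2·2x) = (73/4)/x.
Thus |(-7x - 2)/(2x + 11) + 7/2| < ε whenever x > (73/4)/ε.
Take N = (73/4)/ε. If x > N then |(-7x - 2)/(2x + 11) + 7/2| < (73/4)/x < ε.

N = (73/4)/ε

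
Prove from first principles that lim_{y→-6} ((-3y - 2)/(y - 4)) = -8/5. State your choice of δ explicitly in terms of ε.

Let ε > 0. We want δ > 0 with 0 < |y + 6| < δ ⇒ |(-3y - 2)/(y - 4) + 8/5| < ε.
Combining over a common denominator, (-3y - 2)/(y - 4) + 8/5 = [(-3y - 2)·(-10) − 16·(y - 4)] / [(-10)·(y - 4)] = 14(y + 6) / ((-10)(y - 4)).
So |(-3y - 2)/(y - 4) + 8/5| = 14|y + 6| / (10·|y − 4|).
Require δ ≤ 5, so |y − 4| ≥ |-10| − |y + 6| > 10 − 5 = 5.
Hence |(-3y - 2)/(y - 4) + 8/5| < 14|y + 6|/(10·5) = (7/25)|y + 6|, which is < ε once |y + 6| < (25/7)ε.
Take δ = min(5, (25/7)ε). Then 0 < |y + 6| < δ forces both bounds, so |(-3y - 2)/(y - 4) + 8/5| < ε.

δ = min(5, (25/7)ε)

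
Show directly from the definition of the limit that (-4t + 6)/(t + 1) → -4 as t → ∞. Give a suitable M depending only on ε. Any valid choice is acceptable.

Let ε > 0. We seek M > 0 such that t > M implies |(-4t + 6)/(t + 1) + 4| < ε.
(-4t + 6)/(t + 1) + 4 = ((-4t + 6) − (-4)(t + 1)) / ((t + 1)) = 10/((t + 1)).
For t > 0 we have t + 1 > t, so |(-4t + 6)/(t + 1) + 4| = 10/((t + 1)) < 10/(t) = 10/t.
Thus |(-4t + 6)/(t + 1) + 4| < ε whenever t > 10/ε.
Take M = 10/ε. If t > M then |(-4t + 6)/(t + 1) + 4| < 10/t < ε.

M = 10/ε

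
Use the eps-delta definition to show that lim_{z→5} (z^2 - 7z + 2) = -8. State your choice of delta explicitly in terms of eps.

delta = min(2, eps/9)

Let eps > 0 be given. We want delta > 0 such that 0 < |z − 5| < delta implies |(z^2 - 7z + 2) + 8| < eps.
(z^2 - 7z + 2) + 8 = z^2 - 7z + 10 = (z − 5)(z - 2).
So |(z^2 - 7z + 2) + 8| = |z − 5|·|z - 2|.
Assume first that |z − 5| < 2, so |z| < 7. Then |z - 2| ≤ 7 + 2 = 9.
Hence |(z^2 - 7z + 2) + 8| ≤ 9|z − 5| < eps provided |z − 5| < eps/9.
Choosing delta = min(2, eps/9) ensures both conditions, hence |(z^2 - 7z + 2) + 8| < eps.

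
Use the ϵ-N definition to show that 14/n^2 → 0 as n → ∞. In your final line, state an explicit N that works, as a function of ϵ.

N = (14/ϵ)^{1/2}

Let ϵ > 0. For n ≥ 1, |14/n^2 − 0| = 14/n^2.
14/n^2 < ϵ ⇔ n^2 > 14/ϵ ⇔ n > (14/ϵ)^{1/2}.
Take N = (14/ϵ)^{1/2}. Then n > N implies 14/n^2 < ϵ.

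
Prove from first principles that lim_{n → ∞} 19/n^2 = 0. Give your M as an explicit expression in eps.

M = (19/eps)^{1/2}

Fix eps > 0. For n ≥ 1, |19/n^2 − 0| = 19/n^2.
19/n^2 < eps ⇔ n^2 > 19/eps ⇔ n > (19/eps)^{1/2}.
Take M = (19/eps)^{1/2}. Then n > M implies 19/n^2 < eps.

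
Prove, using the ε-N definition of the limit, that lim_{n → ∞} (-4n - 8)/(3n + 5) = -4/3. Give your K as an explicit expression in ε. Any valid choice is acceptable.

Suppose ε > 0. For n ≥ 1, |(-4n - 8)/(3n + 5) + 4/3| = |-4|/(3(3n + 5)) = 4/(3(3n + 5)).
Since 3n + 5 ≥ 3n for n ≥ 1, this is ≤ 4/(3·3n) = (4/9)/n.
So |(-4n - 8)/(3n + 5) + 4/3| < ε whenever n > (4/9)/ε.
Take K = (4/9)/ε. If n > K then |(-4n - 8)/(3n + 5) + 4/3| ≤ (4/9)/n < ε.

K = (4/9)/ε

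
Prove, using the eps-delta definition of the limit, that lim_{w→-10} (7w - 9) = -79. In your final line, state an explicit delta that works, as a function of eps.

Let eps > 0 be given. We need delta > 0 so that 0 < |w + 10| < delta implies |(7w - 9) + 79| < eps.
|(7w - 9) + 79| = |7w + 70| = 7|w + 10|.
So 7|w + 10| < eps exactly when |w + 10| < eps/7.
Choosing delta = eps/7 gives |(7w - 9) + 79| = 7|w + 10| < eps whenever |w + 10| < delta.

delta = eps/7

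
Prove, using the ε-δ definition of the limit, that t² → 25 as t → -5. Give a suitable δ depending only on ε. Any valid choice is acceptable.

δ = min(1, ε/11)

Let ε > 0 be given. We seek δ > 0 with 0 < |t + 5| < δ ⇒ |t² − 25| < ε.
Factor: t² − 25 = (t + 5)(t - 5), so |t² − 25| = |t + 5|·|t - 5|.
Impose δ ≤ 1 so that |t| < 6; then |t - 5| ≤ 11.
Hence |t² − 25| ≤ 11|t + 5|, which is < ε once |t + 5| < ε/11.
Take δ = min(1, ε/11). If 0 < |t + 5| < δ then both bounds hold and |t² − 25| ≤ 11|t + 5| < 11·(ε/11) = ε.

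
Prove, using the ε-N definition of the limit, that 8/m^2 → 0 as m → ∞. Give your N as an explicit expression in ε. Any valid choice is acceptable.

N = (8/ε)^{1/2}

Suppose ε > 0. For m ≥ 1, |8/m^2 − 0| = 8/m^2.
8/m^2 < ε ⇔ m^2 > 8/ε ⇔ m > (8/ε)^{1/2}.
Take N = (8/ε)^{1/2}. Then m > N implies 8/m^2 < ε.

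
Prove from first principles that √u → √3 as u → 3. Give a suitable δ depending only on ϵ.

δ = min(3, √3·ϵ)

Let ϵ > 0. We want δ > 0 such that 0 < |u − 3| < δ implies |√u − √3| < ϵ.
Multiplying by the conjugate, |√u − √3| = |u − 3|/(√u + √3).
Restrict δ ≤ 3 so that |u − 3| < 3 forces u > 0, and then √u + √3 > √3.
Hence |√u − √3| < |u − 3|/√3, which is < ϵ once |u − 3| < √3·ϵ.
Take δ = min(3, √3·ϵ). If 0 < |u − 3| < δ then u > 0 and |√u − √3| < |u − 3|/√3 < ϵ.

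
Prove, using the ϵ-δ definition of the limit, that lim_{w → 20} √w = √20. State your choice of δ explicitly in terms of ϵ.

Suppose ϵ > 0. We want δ > 0 such that 0 < |w − 20| < δ implies |√w − √20| < ϵ.
Rationalise: √w − √20 = (w − 20)/(√w + √20), so |√w − √20| = |w − 20|/(√w + √20).
Restrict δ ≤ 20 so that |w − 20| < 20 forces w > 0, and then √w + √20 > √20.
Hence |√w − √20| < |w − 20|/√20, which is < ϵ once |w − 20| < √20·ϵ.
Take δ = min(20, √20·ϵ). If 0 < |w − 20| < δ then w > 0 and |√w − √20| < |w − 20|/√20 < ϵ.

δ = min(20, √20·ϵ)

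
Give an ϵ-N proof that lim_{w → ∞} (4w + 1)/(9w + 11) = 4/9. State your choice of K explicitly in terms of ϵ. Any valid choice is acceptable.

K = (35/81)/ϵ

Fix ϵ > 0. We seek K > 0 such that w > K implies |(4w + 1)/(9w + 11) − (4/9)| < ϵ.
(4w + 1)/(9w + 11) − (4/9) = (9(4w + 1) − 4(9w + 11)) / (9(9w + 11)) = -35/(9(9w + 11)).
For w > 0 we have 9w + 11 > 9w, so |(4w + 1)/(9w + 11) − (4/9)| = 35/(9(9w + 11)) < 35/(9·9w) = (35/81)/w.
Thus |(4w + 1)/(9w + 11) − (4/9)| < ϵ whenever w > (35/81)/ϵ.
Take K = (35/81)/ϵ. If w > K then |(4w + 1)/(9w + 11) − (4/9)| < (35/81)/w < ϵ.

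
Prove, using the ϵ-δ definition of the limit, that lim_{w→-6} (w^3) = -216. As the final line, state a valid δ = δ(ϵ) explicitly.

Let ϵ > 0 be given. We seek δ > 0 with 0 < |w + 6| < δ ⇒ |w^3 + 216| < ϵ.
Factor: w^3 + 216 = (w + 6)(w^2 - 6w + 36), so |w^3 + 216| = |w + 6|·|w^2 - 6w + 36|.
Restrict δ ≤ 2. Then |w + 6| < 2 gives |w| < 8, so by the triangle inequality |w^2 - 6w + 36| ≤ 8^2 + 6·8 + 36 = 148.
Hence |w^3 + 216| ≤ 148|w + 6|, which is < ϵ once |w + 6| < ϵ/148.
Take δ = min(2, ϵ/148). If 0 < |w + 6| < δ then both bounds hold and |w^3 + 216| ≤ 148|w + 6| < 148·(ϵ/148) = ϵ.

δ = min(2, ϵ/148)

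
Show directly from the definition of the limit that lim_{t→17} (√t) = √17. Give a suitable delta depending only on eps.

delta = min(17, √17·eps)

Let eps > 0. We want delta > 0 such that 0 < |t − 17| < delta implies |√t − √17| < eps.
Rationalise: √t − √17 = (t − 17)/(√t + √17), so |√t − √17| = |t − 17|/(√t + √17).
Restrict delta ≤ 17 so that |t − 17| < 17 forces t > 0, and then √t + √17 > √17.
Hence |√t − √17| < |t − 17|/√17, which is < eps once |t − 17| < √17·eps.
Take delta = min(17, √17·eps). If 0 < |t − 17| < delta then t > 0 and |√t − √17| < |t − 17|/√17 < eps.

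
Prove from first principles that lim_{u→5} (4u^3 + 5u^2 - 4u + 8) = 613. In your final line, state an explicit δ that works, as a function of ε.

δ = min(2, ε/492)

Fix ε > 0. We want δ > 0 such that 0 < |u − 5| < δ implies |(4u^3 + 5u^2 - 4u + 8) − 613| < ε.
(4u^3 + 5u^2 - 4u + 8) − 613 = 4u^3 + 5u^2 - 4u - 605 = (u − 5)(4u^2 + 25u + 121).
So |(4u^3 + 5u^2 - 4u + 8) − 613| = |u − 5|·|4u^2 + 25u + 121|.
Require δ ≤ 2. Then |u − 5| < 2 gives |u| < 7, and by the triangle inequality |4u^2 + 25u + 121| ≤ 4·7^2 + 25·7 + 121 = 492.
Hence |(4u^3 + 5u^2 - 4u + 8) − 613| ≤ 492|u − 5| < ε provided |u − 5| < ε/492.
Take δ = min(2, ε/492). Then 0 < |u − 5| < δ gives both |u − 5| < 2 and |u − 5| < ε/492, so |(4u^3 + 5u^2 - 4u + 8) − 613| < ε.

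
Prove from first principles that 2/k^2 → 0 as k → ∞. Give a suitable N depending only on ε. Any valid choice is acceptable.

N = (2/ε)^{1/2}

Let ε > 0. For k ≥ 1, |2/k^2 − 0| = 2/k^2.
2/k^2 < ε ⇔ k^2 > 2/ε ⇔ k > (2/ε)^{1/2}.
Take N = (2/ε)^{1/2}. Then k > N implies 2/k^2 < ε.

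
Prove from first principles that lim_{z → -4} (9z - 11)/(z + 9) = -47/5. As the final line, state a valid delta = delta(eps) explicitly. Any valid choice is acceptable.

delta = min(5/2, (25/184)eps)

Suppose eps > 0. We want delta > 0 with 0 < |z + 4| < delta ⇒ |(9z - 11)/(z + 9) + 47/5| < eps.
Combining over a common denominator, (9z - 11)/(z + 9) + 47/5 = [(9z - 11)·5 − (-47)·(z + 9)] / [5·(z + 9)] = 92(z + 4) / (5(z + 9)).
So |(9z - 11)/(z + 9) + 47/5| = 92|z + 4| / (5·|z + 9|).
Restrict delta ≤ 5/2. Then |z + 4| < 5/2 gives |z + 9| = |(z + 4) + 5| ≥ 5 − 5/2 = 5/2.
Hence |(9z - 11)/(z + 9) + 47/5| < 92|z + 4|/(5·(5/2)) = (184/25)|z + 4|, which is < eps once |z + 4| < (25/184)eps.
Take delta = min(5/2, (25/184)eps). Then 0 < |z + 4| < delta forces both bounds, so |(9z - 11)/(z + 9) + 47/5| < eps.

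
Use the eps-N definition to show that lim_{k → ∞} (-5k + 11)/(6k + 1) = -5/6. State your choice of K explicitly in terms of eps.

Suppose eps > 0. For k ≥ 1, |(-5k + 11)/(6k + 1) + 5/6| = |71|/(6(6k + 1)) = 71/(6(6k + 1)).
Since 6k + 1 ≥ 6k for k ≥ 1, this is ≤ 71/(6·6k) = (71/36)/k.
So |(-5k + 11)/(6k + 1) + 5/6| < eps whenever k > (71/36)/eps.
Take K = (71/36)/eps. If k > K then |(-5k + 11)/(6k + 1) + 5/6| ≤ (71/36)/k < eps.

K = (71/36)/eps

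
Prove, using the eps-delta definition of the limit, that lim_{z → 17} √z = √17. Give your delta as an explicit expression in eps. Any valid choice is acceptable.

delta = min(17, √17·eps)

Fix eps > 0. We want delta > 0 such that 0 < |z − 17| < delta implies |√z − √17| < eps.
Multiplying by the conjugate, |√z − √17| = |z − 17|/(√z + √17).
Restrict delta ≤ 17 so that |z − 17| < 17 forces z > 0, and then √z + √17 > √17.
Hence |√z − √17| < |z − 17|/√17, which is < eps once |z − 17| < √17·eps.
Take delta = min(17, √17·eps). If 0 < |z − 17| < delta then z > 0 and |√z − √17| < |z − 17|/√17 < eps.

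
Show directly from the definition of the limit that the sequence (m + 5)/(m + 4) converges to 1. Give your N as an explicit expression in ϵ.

Suppose ϵ > 0. For m ≥ 1, |(m + 5)/(m + 4) − 1| = |1|/((m + 4)) = 1/((m + 4)).
Since m + 4 ≥ m for m ≥ 1, this is ≤ 1/(m) = 1/m.
So |(m + 5)/(m + 4) − 1| < ϵ whenever m > 1/ϵ.
Take N = 1/ϵ. If m > N then |(m + 5)/(m + 4) − 1| ≤ 1/m < ϵ.

N = 1/ϵ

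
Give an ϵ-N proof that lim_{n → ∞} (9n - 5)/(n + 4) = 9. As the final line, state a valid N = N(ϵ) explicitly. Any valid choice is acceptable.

Fix ϵ > 0. For n ≥ 1, |(9n - 5)/(n + 4) − 9| = |-41|/((n + 4)) = 41/((n + 4)).
Since n + 4 ≥ n for n ≥ 1, this is ≤ 41/(n) = 41/n.
So |(9n - 5)/(n + 4) − 9| < ϵ whenever n > 41/ϵ.
Take N = 41/ϵ. If n > N then |(9n - 5)/(n + 4) − 9| ≤ 41/n < ϵ.

N = 41/ϵ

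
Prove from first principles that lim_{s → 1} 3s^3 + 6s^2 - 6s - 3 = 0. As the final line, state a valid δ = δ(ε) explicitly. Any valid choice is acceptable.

δ = min(2, ε/57)

Suppose ε > 0. We want δ > 0 such that 0 < |s − 1| < δ implies |(3s^3 + 6s^2 - 6s - 3)| < ε.
(3s^3 + 6s^2 - 6s - 3) = 3s^3 + 6s^2 - 6s - 3 = (s − 1)(3s^2 + 9s + 3).
So |(3s^3 + 6s^2 - 6s - 3)| = |s − 1|·|3s^2 + 9s + 3|.
Assume first that |s − 1| < 2, so |s| < 3. Then |3s^2 + 9s + 3| ≤ 3·3^2 + 9·3 + 3 = 57.
Hence |(3s^3 + 6s^2 - 6s - 3)| ≤ 57|s − 1| < ε provided |s − 1| < ε/57.
Take δ = min(2, ε/57). Then 0 < |s − 1| < δ gives both |s − 1| < 2 and |s − 1| < ε/57, so |(3s^3 + 6s^2 - 6s - 3)| < ε.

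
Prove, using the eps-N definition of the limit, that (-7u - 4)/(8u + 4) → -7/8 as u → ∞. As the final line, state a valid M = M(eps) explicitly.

Fix eps > 0. We seek M > 0 such that u > M implies |(-7u - 4)/(8u + 4) + 7/8| < eps.
(-7u - 4)/(8u + 4) + 7/8 = (8(-7u - 4) − (-7)(8u + 4)) / (8(8u + 4)) = -4/(8(8u + 4)).
For u > 0 we have 8u + 4 > 8u, so |(-7u - 4)/(8u + 4) + 7/8| = 4/(8(8u + 4)) < 4/(8·8u) = (1/16)/u.
Thus |(-7u - 4)/(8u + 4) + 7/8| < eps whenever u > (1/16)/eps.
Take M = (1/16)/eps. If u > M then |(-7u - 4)/(8u + 4) + 7/8| < (1/16)/u < eps.

M = (1/16)/eps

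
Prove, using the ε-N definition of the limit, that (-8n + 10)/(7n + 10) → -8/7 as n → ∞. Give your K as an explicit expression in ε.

Let ε > 0 be given. For n ≥ 1, |(-8n + 10)/(7n + 10) + 8/7| = |150|/(7(7n + 10)) = 150/(7(7n + 10)).
Since 7n + 10 ≥ 7n for n ≥ 1, this is ≤ 150/(7·7n) = (150/49)/n.
So |(-8n + 10)/(7n + 10) + 8/7| < ε whenever n > (150/49)/ε.
Take K = (150/49)/ε. If n > K then |(-8n + 10)/(7n + 10) + 8/7| ≤ (150/49)/n < ε.

K = (150/49)/ε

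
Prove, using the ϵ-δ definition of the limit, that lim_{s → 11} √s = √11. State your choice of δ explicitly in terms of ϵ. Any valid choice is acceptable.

δ = min(11, √11·ϵ)

Let ϵ > 0. We want δ > 0 such that 0 < |s − 11| < δ implies |√s − √11| < ϵ.
Rationalise: √s − √11 = (s − 11)/(√s + √11), so |√s − √11| = |s − 11|/(√s + √11).
Restrict δ ≤ 11 so that |s − 11| < 11 forces s > 0, and then √s + √11 > √11.
Hence |√s − √11| < |s − 11|/√11, which is < ϵ once |s − 11| < √11·ϵ.
Take δ = min(11, √11·ϵ). If 0 < |s − 11| < δ then s > 0 and |√s − √11| < |s − 11|/√11 < ϵ.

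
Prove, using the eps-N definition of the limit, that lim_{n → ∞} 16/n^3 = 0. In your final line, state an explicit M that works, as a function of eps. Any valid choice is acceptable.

M = (16/eps)^{1/3}

Let eps > 0 be given. For n ≥ 1, |16/n^3 − 0| = 16/n^3.
16/n^3 < eps ⇔ n^3 > 16/eps ⇔ n > (16/eps)^{1/3}.
Take M = (16/eps)^{1/3}. Then n > M implies 16/n^3 < eps.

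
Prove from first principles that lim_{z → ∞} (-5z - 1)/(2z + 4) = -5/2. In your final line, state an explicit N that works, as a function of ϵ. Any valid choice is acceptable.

N = (9/2)/ϵ

Let ϵ > 0 be given. We seek N > 0 such that z > N implies |(-5z - 1)/(2z + 4) + 5/2| < ϵ.
(-5z - 1)/(2z + 4) + 5/2 = (2(-5z - 1) − (-5)(2z + 4)) / (2(2z + 4)) = 18/(2(2z + 4)).
For z > 0 we have 2z + 4 > 2z, so |(-5z - 1)/(2z + 4) + 5/2| = 18/(2(2z + 4)) < 18/(2·2z) = (9/2)/z.
Thus |(-5z - 1)/(2z + 4) + 5/2| < ϵ whenever z > (9/2)/ϵ.
Take N = (9/2)/ϵ. If z > N then |(-5z - 1)/(2z + 4) + 5/2| < (9/2)/z < ϵ.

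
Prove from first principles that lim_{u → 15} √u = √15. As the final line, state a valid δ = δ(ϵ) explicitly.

δ = min(15, √15·ϵ)

Let ϵ > 0. We want δ > 0 such that 0 < |u − 15| < δ implies |√u − √15| < ϵ.
Rationalise: √u − √15 = (u − 15)/(√u + √15), so |√u − √15| = |u − 15|/(√u + √15).
Restrict δ ≤ 15 so that |u − 15| < 15 forces u > 0, and then √u + √15 > √15.
Hence |√u − √15| < |u − 15|/√15, which is < ϵ once |u − 15| < √15·ϵ.
Take δ = min(15, √15·ϵ). If 0 < |u − 15| < δ then u > 0 and |√u − √15| < |u − 15|/√15 < ϵ.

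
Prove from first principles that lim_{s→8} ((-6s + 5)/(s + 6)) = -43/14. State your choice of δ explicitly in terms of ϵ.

δ = min(7, (98/41)ϵ)

Let ϵ > 0. We want δ > 0 with 0 < |s − 8| < δ ⇒ |(-6s + 5)/(s + 6) + 43/14| < ϵ.
Combining over a common denominator, (-6s + 5)/(s + 6) + 43/14 = [(-6s + 5)·14 − (-43)·(s + 6)] / [14·(s + 6)] = -41(s − 8) / (14(s + 6)).
So |(-6s + 5)/(s + 6) + 43/14| = 41|s − 8| / (14·|s + 6|).
Restrict δ ≤ 7. Then |s − 8| < 7 gives |s + 6| = |(s − 8) + 14| ≥ 14 − 7 = 7.
Hence |(-6s + 5)/(s + 6) + 43/14| < 41|s − 8|/(14·7) = (41/98)|s − 8|, which is < ϵ once |s − 8| < (98/41)ϵ.
Take δ = min(7, (98/41)ϵ). Then 0 < |s − 8| < δ forces both bounds, so |(-6s + 5)/(s + 6) + 43/14| < ϵ.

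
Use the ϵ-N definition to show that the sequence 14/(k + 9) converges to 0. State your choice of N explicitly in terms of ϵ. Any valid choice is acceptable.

Let ϵ > 0. For k ≥ 1, |14/(k + 9) − 0| = 14/(k + 9) ≤ 14/k.
We need 14/k < ϵ, i.e. k > 14/ϵ.
Take N = 14/ϵ. If k > N then |14/(k + 9)| ≤ 14/k < ϵ.

N = 14/ϵ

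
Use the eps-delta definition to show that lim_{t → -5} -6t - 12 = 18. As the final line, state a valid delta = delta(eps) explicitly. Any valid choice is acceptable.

delta = eps/6

Suppose eps > 0. We need delta > 0 so that 0 < |t + 5| < delta implies |(-6t - 12) − 18| < eps.
|(-6t - 12) − 18| = |-6t - 30| = 6|t + 5|.
So 6|t + 5| < eps exactly when |t + 5| < eps/6.
Choosing delta = eps/6 gives |(-6t - 12) − 18| = 6|t + 5| < eps whenever |t + 5| < delta.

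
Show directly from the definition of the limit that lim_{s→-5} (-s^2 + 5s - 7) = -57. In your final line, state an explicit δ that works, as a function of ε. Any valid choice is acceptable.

Let ε > 0 be given. We want δ > 0 such that 0 < |s + 5| < δ implies |(-s^2 + 5s - 7) + 57| < ε.
(-s^2 + 5s - 7) + 57 = -s^2 + 5s + 50 = (s + 5)(-s + 10).
So |(-s^2 + 5s - 7) + 57| = |s + 5|·|-s + 10|.
Require δ ≤ 2. Then |s + 5| < 2 gives |s| < 7, and by the triangle inequality |-s + 10| ≤ 7 + 10 = 17.
Hence |(-s^2 + 5s - 7) + 57| ≤ 17|s + 5| < ε provided |s + 5| < ε/17.
Take δ = min(2, ε/17). Then 0 < |s + 5| < δ gives both |s + 5| < 2 and |s + 5| < ε/17, so |(-s^2 + 5s - 7) + 57| < ε.

δ = min(2, ε/17)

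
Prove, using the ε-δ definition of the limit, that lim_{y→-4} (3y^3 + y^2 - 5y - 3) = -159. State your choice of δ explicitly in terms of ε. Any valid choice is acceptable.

Let ε > 0. We want δ > 0 such that 0 < |y + 4| < δ implies |(3y^3 + y^2 - 5y - 3) + 159| < ε.
(3y^3 + y^2 - 5y - 3) + 159 = 3y^3 + y^2 - 5y + 156 = (y + 4)(3y^2 - 11y + 39).
So |(3y^3 + y^2 - 5y - 3) + 159| = |y + 4|·|3y^2 - 11y + 39|.
Assume first that |y + 4| < 1, so |y| < 5. Then |3y^2 - 11y + 39| ≤ 3·5^2 + 11·5 + 39 = 169.
Hence |(3y^3 + y^2 - 5y - 3) + 159| ≤ 169|y + 4| < ε provided |y + 4| < ε/169.
Choosing δ = min(1, ε/169) ensures both conditions, hence |(3y^3 + y^2 - 5y - 3) + 159| < ε.

δ = min(1, ε/169)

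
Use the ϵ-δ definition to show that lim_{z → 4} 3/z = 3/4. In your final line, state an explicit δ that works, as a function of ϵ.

Suppose ϵ > 0. We seek δ > 0 such that 0 < |z − 4| < δ implies |3/z − (3/4)| < ϵ.
|3/z − (3/4)| = 3·|4 − z|/(4·|z|) = 3|z − 4|/(4|z|).
Restrict δ ≤ 2. Then |z − 4| < 2 gives |z| > 2, so 4|z| > 8.
Then |3/z − (3/4)| < 3|z − 4|/8, which is < ϵ when |z − 4| < (8/3)ϵ.
Take δ = min(2, (8/3)ϵ). Then 0 < |z − 4| < δ gives both |z − 4| < 2 and |z − 4| < (8/3)ϵ, so |3/z − (3/4)| < ϵ.

δ = min(2, (8/3)ϵ)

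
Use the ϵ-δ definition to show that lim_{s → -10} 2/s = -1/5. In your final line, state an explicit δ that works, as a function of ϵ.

δ = min(5, 25ϵ)

Let ϵ > 0. We seek δ > 0 such that 0 < |s + 10| < δ implies |2/s + 1/5| < ϵ.
|2/s + 1/5| = 2·|-10 − s|/(10·|s|) = 2|s + 10|/(10|s|).
Restrict δ ≤ 5. Then |s + 10| < 5 gives |s| > 5, so 10|s| > 50.
Then |2/s + 1/5| < 2|s + 10|/50, which is < ϵ when |s + 10| < 25ϵ.
Take δ = min(5, 25ϵ). Then 0 < |s + 10| < δ gives both |s + 10| < 5 and |s + 10| < 25ϵ, so |2/s + 1/5| < ϵ.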